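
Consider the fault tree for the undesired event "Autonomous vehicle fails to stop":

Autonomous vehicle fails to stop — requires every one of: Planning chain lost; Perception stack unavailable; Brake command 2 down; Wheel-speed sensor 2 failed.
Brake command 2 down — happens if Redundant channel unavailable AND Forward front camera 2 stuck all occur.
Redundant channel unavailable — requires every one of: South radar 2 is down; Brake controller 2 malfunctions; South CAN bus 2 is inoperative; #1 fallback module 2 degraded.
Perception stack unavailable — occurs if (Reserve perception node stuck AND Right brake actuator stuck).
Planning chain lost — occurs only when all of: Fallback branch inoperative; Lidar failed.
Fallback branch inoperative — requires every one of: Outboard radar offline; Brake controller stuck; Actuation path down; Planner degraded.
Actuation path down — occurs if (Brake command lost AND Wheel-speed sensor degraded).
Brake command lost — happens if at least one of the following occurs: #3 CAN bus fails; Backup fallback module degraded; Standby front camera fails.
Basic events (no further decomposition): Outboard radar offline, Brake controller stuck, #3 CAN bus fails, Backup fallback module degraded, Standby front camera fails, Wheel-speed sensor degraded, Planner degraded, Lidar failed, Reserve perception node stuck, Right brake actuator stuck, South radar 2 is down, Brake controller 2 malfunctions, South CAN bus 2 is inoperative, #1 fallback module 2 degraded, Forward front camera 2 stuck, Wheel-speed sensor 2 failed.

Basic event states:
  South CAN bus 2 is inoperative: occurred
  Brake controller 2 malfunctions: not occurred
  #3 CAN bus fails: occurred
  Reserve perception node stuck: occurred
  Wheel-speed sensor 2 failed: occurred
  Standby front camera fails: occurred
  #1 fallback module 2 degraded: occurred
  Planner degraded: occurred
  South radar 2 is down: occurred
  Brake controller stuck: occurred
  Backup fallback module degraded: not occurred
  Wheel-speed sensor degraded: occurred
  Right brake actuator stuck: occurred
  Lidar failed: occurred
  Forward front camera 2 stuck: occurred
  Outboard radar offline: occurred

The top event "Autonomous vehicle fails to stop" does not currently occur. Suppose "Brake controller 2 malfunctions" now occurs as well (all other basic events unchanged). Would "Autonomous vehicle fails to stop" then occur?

Counterfactual: set "Brake controller 2 malfunctions" to occurred.
Brake command lost [OR]: #3 CAN bus fails=occurs, Backup fallback module degraded=not, Standby front camera fails=occurs → at least one input occurs → occurs.
Actuation path down [AND]: Brake command lost=occurs, Wheel-speed sensor degraded=occurs → all inputs occur → occurs.
Fallback branch inoperative [AND]: Outboard radar offline=occurs, Brake controller stuck=occurs, Actuation path down=occurs, Planner degraded=occurs → all inputs occur → occurs.
Planning chain lost [AND]: Fallback branch inoperative=occurs, Lidar failed=occurs → all inputs occur → occurs.
Perception stack unavailable [AND]: Reserve perception node stuck=occurs, Right brake actuator stuck=occurs → all inputs occur → occurs.
Redundant channel unavailable [AND]: South radar 2 is down=occurs, Brake controller 2 malfunctions=occurs, South CAN bus 2 is inoperative=occurs, #1 fallback module 2 degraded=occurs → all inputs occur → occurs.
Brake command 2 down [AND]: Redundant channel unavailable=occurs, Forward front camera 2 stuck=occurs → all inputs occur → occurs.
Autonomous vehicle fails to stop [AND]: Planning chain lost=occurs, Perception stack unavailable=occurs, Brake command 2 down=occurs, Wheel-speed sensor 2 failed=occurs → all inputs occur → occurs.

Yes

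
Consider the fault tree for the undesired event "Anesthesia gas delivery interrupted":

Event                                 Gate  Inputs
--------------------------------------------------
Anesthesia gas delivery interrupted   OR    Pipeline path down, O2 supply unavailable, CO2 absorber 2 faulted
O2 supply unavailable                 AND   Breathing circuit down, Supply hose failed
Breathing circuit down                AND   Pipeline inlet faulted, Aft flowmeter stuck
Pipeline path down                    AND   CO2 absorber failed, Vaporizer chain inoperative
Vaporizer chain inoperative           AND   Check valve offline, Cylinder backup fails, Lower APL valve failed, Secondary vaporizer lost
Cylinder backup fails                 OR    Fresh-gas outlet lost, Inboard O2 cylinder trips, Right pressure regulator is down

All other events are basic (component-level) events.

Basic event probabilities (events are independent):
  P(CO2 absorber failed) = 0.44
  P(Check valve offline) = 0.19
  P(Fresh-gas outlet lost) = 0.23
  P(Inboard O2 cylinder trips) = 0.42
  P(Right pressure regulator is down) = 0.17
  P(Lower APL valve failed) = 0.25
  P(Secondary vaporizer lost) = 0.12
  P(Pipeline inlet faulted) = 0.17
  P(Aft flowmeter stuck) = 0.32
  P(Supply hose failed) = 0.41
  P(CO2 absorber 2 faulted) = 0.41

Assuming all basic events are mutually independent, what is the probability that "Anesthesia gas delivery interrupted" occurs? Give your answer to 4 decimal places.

0.4241

P(Cylinder backup fails) [OR] = 1 − (1−0.23) × (1−0.42) × (1−0.17) = 0.629322
P(Vaporizer chain inoperative) [AND] = 0.19 × 0.629322 × 0.25 × 0.12 = 0.003587
P(Pipeline path down) [AND] = 0.44 × 0.003587 = 0.001578
P(Breathing circuit down) [AND] = 0.17 × 0.32 = 0.054400
P(O2 supply unavailable) [AND] = 0.054400 × 0.41 = 0.022304
P(Anesthesia gas delivery interrupted) [OR] = 1 − (1−0.001578) × (1−0.022304) × (1−0.41) = 0.424070
Rounded to 4 decimal places: P(Anesthesia gas delivery interrupted) ≈ 0.4241.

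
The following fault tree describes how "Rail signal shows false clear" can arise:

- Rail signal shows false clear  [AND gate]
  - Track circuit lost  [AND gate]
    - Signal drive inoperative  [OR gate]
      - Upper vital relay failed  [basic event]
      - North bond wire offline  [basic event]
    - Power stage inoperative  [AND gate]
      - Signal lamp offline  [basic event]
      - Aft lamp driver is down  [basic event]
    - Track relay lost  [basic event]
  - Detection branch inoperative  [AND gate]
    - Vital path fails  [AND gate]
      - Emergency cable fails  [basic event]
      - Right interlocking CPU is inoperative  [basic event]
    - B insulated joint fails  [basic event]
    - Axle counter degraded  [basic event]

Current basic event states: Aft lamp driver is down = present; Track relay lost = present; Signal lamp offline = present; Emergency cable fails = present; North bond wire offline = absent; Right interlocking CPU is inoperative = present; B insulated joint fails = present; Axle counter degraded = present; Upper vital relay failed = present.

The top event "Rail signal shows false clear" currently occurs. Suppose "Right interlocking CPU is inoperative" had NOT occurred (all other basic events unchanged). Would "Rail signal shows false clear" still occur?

Counterfactual: set "Right interlocking CPU is inoperative" to not occurred.
Signal drive inoperative [OR]: Upper vital relay failed=occurs, North bond wire offline=not → at least one input occurs → occurs.
Power stage inoperative [AND]: Signal lamp offline=occurs, Aft lamp driver is down=occurs → all inputs occur → occurs.
Track circuit lost [AND]: Signal drive inoperative=occurs, Power stage inoperative=occurs, Track relay lost=occurs → all inputs occur → occurs.
Vital path fails [AND]: Emergency cable fails=occurs, Right interlocking CPU is inoperative=not → not all inputs occur → does not occur.
Detection branch inoperative [AND]: Vital path fails=not, B insulated joint fails=occurs, Axle counter degraded=occurs → not all inputs occur → does not occur.
Rail signal shows false clear [AND]: Track circuit lost=occurs, Detection branch inoperative=not → not all inputs occur → does not occur.

No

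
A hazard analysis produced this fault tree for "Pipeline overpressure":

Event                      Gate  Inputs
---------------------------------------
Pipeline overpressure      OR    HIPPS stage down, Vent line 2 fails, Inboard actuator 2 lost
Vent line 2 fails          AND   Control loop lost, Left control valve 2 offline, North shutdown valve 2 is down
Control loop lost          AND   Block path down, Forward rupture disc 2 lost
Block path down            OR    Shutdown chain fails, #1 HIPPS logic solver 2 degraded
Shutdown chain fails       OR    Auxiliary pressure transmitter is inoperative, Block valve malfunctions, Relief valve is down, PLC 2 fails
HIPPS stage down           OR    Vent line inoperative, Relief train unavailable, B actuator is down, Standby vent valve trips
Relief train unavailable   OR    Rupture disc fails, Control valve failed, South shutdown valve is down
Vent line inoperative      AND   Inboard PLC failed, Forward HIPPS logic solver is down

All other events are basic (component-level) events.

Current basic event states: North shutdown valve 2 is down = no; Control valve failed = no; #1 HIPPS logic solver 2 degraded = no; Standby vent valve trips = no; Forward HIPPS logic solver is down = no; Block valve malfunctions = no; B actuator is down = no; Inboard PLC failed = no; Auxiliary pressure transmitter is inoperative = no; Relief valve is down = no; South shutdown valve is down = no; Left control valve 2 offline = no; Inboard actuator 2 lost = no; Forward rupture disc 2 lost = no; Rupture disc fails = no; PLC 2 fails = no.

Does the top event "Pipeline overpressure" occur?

No

Vent line inoperative [AND]: Inboard PLC failed=not, Forward HIPPS logic solver is down=not → not all inputs occur → does not occur.
Relief train unavailable [OR]: Rupture disc fails=not, Control valve failed=not, South shutdown valve is down=not → no input occurs → does not occur.
HIPPS stage down [OR]: Vent line inoperative=not, Relief train unavailable=not, B actuator is down=not, Standby vent valve trips=not → no input occurs → does not occur.
Shutdown chain fails [OR]: Auxiliary pressure transmitter is inoperative=not, Block valve malfunctions=not, Relief valve is down=not, PLC 2 fails=not → no input occurs → does not occur.
Block path down [OR]: Shutdown chain fails=not, #1 HIPPS logic solver 2 degraded=not → no input occurs → does not occur.
Control loop lost [AND]: Block path down=not, Forward rupture disc 2 lost=not → not all inputs occur → does not occur.
Vent line 2 fails [AND]: Control loop lost=not, Left control valve 2 offline=not, North shutdown valve 2 is down=not → not all inputs occur → does not occur.
Pipeline overpressure [OR]: HIPPS stage down=not, Vent line 2 fails=not, Inboard actuator 2 lost=not → no input occurs → does not occur.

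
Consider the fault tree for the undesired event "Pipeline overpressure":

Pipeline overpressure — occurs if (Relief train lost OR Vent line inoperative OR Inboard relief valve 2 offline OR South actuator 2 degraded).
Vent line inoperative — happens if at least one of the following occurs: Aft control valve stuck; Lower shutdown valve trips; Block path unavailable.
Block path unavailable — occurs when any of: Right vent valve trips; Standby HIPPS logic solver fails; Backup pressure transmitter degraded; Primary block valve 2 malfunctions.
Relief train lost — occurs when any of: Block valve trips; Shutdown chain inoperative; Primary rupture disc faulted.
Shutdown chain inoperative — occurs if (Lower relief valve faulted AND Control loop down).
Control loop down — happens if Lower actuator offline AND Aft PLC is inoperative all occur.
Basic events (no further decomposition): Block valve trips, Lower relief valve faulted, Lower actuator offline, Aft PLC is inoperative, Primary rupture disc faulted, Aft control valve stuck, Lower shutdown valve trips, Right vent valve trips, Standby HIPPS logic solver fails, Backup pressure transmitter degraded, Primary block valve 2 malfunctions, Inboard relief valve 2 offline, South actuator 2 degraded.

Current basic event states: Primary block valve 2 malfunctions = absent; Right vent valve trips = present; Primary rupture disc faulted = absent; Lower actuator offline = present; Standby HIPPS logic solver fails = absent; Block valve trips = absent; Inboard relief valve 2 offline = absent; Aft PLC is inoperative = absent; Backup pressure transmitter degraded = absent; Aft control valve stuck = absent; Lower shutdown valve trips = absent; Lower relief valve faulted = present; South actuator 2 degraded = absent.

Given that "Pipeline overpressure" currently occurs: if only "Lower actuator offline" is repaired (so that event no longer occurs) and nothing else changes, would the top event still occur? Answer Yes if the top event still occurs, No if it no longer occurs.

Counterfactual: set "Lower actuator offline" to not occurred.
Control loop down [AND]: Lower actuator offline=not, Aft PLC is inoperative=not → not all inputs occur → does not occur.
Shutdown chain inoperative [AND]: Lower relief valve faulted=occurs, Control loop down=not → not all inputs occur → does not occur.
Relief train lost [OR]: Block valve trips=not, Shutdown chain inoperative=not, Primary rupture disc faulted=not → no input occurs → does not occur.
Block path unavailable [OR]: Right vent valve trips=occurs, Standby HIPPS logic solver fails=not, Backup pressure transmitter degraded=not, Primary block valve 2 malfunctions=not → at least one input occurs → occurs.
Vent line inoperative [OR]: Aft control valve stuck=not, Lower shutdown valve trips=not, Block path unavailable=occurs → at least one input occurs → occurs.
Pipeline overpressure [OR]: Relief train lost=not, Vent line inoperative=occurs, Inboard relief valve 2 offline=not, South actuator 2 degraded=not → at least one input occurs → occurs.

Yes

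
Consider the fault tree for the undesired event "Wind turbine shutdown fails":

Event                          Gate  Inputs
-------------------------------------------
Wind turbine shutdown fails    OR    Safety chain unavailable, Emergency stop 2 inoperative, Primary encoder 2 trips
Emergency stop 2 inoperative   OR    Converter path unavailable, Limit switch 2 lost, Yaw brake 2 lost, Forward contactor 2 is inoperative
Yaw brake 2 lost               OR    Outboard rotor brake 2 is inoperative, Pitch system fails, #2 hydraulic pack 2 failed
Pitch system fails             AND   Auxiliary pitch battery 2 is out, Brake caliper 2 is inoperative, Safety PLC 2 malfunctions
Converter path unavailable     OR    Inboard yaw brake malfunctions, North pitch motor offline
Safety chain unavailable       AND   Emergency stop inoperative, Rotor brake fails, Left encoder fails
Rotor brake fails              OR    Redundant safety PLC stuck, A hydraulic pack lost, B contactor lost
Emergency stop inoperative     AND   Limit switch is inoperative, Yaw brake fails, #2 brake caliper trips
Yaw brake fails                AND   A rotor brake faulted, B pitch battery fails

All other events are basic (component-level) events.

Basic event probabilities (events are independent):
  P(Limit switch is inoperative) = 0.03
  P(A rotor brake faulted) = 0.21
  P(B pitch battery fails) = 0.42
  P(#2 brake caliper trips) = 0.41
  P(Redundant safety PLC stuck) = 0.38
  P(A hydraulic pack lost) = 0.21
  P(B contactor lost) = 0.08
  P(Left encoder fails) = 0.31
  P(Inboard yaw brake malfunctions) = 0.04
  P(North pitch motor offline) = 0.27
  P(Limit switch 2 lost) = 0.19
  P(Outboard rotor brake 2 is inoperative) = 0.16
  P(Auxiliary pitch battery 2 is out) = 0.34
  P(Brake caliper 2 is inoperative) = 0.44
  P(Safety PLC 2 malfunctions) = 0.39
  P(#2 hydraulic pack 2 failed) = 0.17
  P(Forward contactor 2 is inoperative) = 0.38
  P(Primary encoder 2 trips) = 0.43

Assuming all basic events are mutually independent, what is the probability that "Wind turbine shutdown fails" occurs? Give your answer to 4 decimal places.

P(Yaw brake fails) [AND] = 0.21 × 0.42 = 0.088200
P(Emergency stop inoperative) [AND] = 0.03 × 0.088200 × 0.41 = 0.001085
P(Rotor brake fails) [OR] = 1 − (1−0.38) × (1−0.21) × (1−0.08) = 0.549384
P(Safety chain unavailable) [AND] = 0.001085 × 0.549384 × 0.31 = 0.000185
P(Converter path unavailable) [OR] = 1 − (1−0.04) × (1−0.27) = 0.299200
P(Pitch system fails) [AND] = 0.34 × 0.44 × 0.39 = 0.058344
P(Yaw brake 2 lost) [OR] = 1 − (1−0.16) × (1−0.058344) × (1−0.17) = 0.343477
P(Emergency stop 2 inoperative) [OR] = 1 − (1−0.299200) × (1−0.19) × (1−0.343477) × (1−0.38) = 0.768942
P(Wind turbine shutdown fails) [OR] = 1 − (1−0.000185) × (1−0.768942) × (1−0.43) = 0.868321
Rounded to 4 decimal places: P(Wind turbine shutdown fails) ≈ 0.8683.

0.8683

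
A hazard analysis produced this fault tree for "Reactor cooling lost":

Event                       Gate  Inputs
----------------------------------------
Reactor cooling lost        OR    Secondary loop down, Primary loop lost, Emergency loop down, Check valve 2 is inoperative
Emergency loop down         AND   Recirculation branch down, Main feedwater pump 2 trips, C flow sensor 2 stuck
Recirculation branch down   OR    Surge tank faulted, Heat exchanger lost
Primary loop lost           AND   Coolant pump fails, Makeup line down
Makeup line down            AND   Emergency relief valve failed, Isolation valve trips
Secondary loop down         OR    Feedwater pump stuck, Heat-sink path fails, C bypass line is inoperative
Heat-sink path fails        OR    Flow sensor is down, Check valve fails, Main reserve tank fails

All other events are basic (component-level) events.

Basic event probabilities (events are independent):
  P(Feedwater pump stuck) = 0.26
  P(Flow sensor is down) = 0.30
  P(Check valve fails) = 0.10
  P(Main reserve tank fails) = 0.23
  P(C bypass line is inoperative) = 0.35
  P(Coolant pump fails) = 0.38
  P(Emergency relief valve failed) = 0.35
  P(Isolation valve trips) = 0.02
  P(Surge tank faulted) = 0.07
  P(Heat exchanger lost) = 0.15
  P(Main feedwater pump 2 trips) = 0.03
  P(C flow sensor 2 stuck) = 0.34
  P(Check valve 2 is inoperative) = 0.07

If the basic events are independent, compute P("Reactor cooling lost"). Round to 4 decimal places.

P(Heat-sink path fails) [OR] = 1 − (1−0.30) × (1−0.10) × (1−0.23) = 0.514900
P(Secondary loop down) [OR] = 1 − (1−0.26) × (1−0.514900) × (1−0.35) = 0.766667
P(Makeup line down) [AND] = 0.35 × 0.02 = 0.007000
P(Primary loop lost) [AND] = 0.38 × 0.007000 = 0.002660
P(Recirculation branch down) [OR] = 1 − (1−0.07) × (1−0.15) = 0.209500
P(Emergency loop down) [AND] = 0.209500 × 0.03 × 0.34 = 0.002137
P(Reactor cooling lost) [OR] = 1 − (1−0.766667) × (1−0.002660) × (1−0.002137) × (1−0.07) = 0.784040
Rounded to 4 decimal places: P(Reactor cooling lost) ≈ 0.7840.

0.7840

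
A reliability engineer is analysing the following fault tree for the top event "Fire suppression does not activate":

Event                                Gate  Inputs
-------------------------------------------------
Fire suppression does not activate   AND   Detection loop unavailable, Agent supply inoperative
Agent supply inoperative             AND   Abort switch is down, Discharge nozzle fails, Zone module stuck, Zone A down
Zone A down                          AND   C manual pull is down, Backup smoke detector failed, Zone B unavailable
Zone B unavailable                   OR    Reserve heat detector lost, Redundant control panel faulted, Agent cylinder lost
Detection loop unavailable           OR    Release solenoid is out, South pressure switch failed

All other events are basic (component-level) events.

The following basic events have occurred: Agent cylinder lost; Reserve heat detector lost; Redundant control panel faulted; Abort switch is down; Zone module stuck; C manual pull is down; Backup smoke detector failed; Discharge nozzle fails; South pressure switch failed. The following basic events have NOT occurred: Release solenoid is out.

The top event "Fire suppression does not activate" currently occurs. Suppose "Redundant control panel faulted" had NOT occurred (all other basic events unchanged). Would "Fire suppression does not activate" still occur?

Counterfactual: set "Redundant control panel faulted" to not occurred.
Detection loop unavailable [OR]: Release solenoid is out=not, South pressure switch failed=occurs → at least one input occurs → occurs.
Zone B unavailable [OR]: Reserve heat detector lost=occurs, Redundant control panel faulted=not, Agent cylinder lost=occurs → at least one input occurs → occurs.
Zone A down [AND]: C manual pull is down=occurs, Backup smoke detector failed=occurs, Zone B unavailable=occurs → all inputs occur → occurs.
Agent supply inoperative [AND]: Abort switch is down=occurs, Discharge nozzle fails=occurs, Zone module stuck=occurs, Zone A down=occurs → all inputs occur → occurs.
Fire suppression does not activate [AND]: Detection loop unavailable=occurs, Agent supply inoperative=occurs → all inputs occur → occurs.

Yes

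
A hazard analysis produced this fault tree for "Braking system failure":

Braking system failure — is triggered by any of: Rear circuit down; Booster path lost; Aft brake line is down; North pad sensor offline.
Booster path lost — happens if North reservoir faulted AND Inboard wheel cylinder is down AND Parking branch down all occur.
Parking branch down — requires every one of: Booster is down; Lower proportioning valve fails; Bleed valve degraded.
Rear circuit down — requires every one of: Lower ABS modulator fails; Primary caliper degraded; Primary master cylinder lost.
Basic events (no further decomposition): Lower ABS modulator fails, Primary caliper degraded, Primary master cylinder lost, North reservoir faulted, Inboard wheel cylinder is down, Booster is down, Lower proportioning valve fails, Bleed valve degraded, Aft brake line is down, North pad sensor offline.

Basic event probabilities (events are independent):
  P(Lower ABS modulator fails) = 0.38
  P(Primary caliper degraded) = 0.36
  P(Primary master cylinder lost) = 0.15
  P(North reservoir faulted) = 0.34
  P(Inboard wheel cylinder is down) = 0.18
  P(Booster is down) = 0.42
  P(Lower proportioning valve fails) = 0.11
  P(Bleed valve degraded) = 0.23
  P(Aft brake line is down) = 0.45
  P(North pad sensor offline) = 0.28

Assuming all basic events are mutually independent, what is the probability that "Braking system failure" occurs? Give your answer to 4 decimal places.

P(Rear circuit down) [AND] = 0.38 × 0.36 × 0.15 = 0.020520
P(Parking branch down) [AND] = 0.42 × 0.11 × 0.23 = 0.010626
P(Booster path lost) [AND] = 0.34 × 0.18 × 0.010626 = 0.000650
P(Braking system failure) [OR] = 1 − (1−0.020520) × (1−0.000650) × (1−0.45) × (1−0.28) = 0.612378
Rounded to 4 decimal places: P(Braking system failure) ≈ 0.6124.

0.6124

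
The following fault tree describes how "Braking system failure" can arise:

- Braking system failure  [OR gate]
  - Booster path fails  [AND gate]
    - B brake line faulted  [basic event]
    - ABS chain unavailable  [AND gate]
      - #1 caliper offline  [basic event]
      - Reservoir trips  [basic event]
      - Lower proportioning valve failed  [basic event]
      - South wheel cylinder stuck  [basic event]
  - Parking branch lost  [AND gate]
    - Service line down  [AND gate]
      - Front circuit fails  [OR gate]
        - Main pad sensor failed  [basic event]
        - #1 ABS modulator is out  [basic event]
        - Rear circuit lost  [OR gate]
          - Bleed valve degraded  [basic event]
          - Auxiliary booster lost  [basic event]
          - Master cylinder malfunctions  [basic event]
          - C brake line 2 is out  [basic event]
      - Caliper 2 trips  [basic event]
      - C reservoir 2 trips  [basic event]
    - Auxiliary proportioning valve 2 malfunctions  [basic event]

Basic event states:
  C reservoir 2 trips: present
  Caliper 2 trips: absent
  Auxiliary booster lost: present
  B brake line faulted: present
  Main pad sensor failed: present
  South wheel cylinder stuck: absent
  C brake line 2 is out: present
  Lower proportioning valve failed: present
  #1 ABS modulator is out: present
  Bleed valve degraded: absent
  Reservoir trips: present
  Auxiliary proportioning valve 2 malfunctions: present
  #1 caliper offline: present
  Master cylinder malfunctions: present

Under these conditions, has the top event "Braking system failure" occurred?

ABS chain unavailable [AND]: #1 caliper offline=occurs, Reservoir trips=occurs, Lower proportioning valve failed=occurs, South wheel cylinder stuck=not → not all inputs occur → does not occur.
Booster path fails [AND]: B brake line faulted=occurs, ABS chain unavailable=not → not all inputs occur → does not occur.
Rear circuit lost [OR]: Bleed valve degraded=not, Auxiliary booster lost=occurs, Master cylinder malfunctions=occurs, C brake line 2 is out=occurs → at least one input occurs → occurs.
Front circuit fails [OR]: Main pad sensor failed=occurs, #1 ABS modulator is out=occurs, Rear circuit lost=occurs → at least one input occurs → occurs.
Service line down [AND]: Front circuit fails=occurs, Caliper 2 trips=not, C reservoir 2 trips=occurs → not all inputs occur → does not occur.
Parking branch lost [AND]: Service line down=not, Auxiliary proportioning valve 2 malfunctions=occurs → not all inputs occur → does not occur.
Braking system failure [OR]: Booster path fails=not, Parking branch lost=not → no input occurs → does not occur.

No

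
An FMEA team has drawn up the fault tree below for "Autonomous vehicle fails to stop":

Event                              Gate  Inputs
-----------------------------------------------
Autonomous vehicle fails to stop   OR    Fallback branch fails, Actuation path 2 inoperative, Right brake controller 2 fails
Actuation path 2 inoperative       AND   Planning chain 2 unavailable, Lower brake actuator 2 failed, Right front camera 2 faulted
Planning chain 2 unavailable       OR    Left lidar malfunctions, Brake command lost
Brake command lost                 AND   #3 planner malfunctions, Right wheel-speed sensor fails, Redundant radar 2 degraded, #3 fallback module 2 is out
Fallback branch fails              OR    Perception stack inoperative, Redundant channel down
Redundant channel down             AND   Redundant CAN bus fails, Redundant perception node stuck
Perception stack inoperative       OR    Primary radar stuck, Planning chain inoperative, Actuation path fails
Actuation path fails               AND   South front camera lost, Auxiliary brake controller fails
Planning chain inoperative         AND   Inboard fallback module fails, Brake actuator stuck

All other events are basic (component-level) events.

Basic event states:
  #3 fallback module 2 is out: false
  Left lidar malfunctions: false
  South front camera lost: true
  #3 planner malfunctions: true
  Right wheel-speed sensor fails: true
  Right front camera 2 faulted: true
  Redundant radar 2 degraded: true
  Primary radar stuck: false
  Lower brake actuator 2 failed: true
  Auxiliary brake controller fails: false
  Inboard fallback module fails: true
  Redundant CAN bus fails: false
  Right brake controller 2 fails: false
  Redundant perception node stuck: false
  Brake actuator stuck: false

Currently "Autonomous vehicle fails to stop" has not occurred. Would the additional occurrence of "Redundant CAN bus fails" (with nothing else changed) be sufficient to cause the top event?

Counterfactual: set "Redundant CAN bus fails" to occurred.
Planning chain inoperative [AND]: Inboard fallback module fails=occurs, Brake actuator stuck=not → not all inputs occur → does not occur.
Actuation path fails [AND]: South front camera lost=occurs, Auxiliary brake controller fails=not → not all inputs occur → does not occur.
Perception stack inoperative [OR]: Primary radar stuck=not, Planning chain inoperative=not, Actuation path fails=not → no input occurs → does not occur.
Redundant channel down [AND]: Redundant CAN bus fails=occurs, Redundant perception node stuck=not → not all inputs occur → does not occur.
Fallback branch fails [OR]: Perception stack inoperative=not, Redundant channel down=not → no input occurs → does not occur.
Brake command lost [AND]: #3 planner malfunctions=occurs, Right wheel-speed sensor fails=occurs, Redundant radar 2 degraded=occurs, #3 fallback module 2 is out=not → not all inputs occur → does not occur.
Planning chain 2 unavailable [OR]: Left lidar malfunctions=not, Brake command lost=not → no input occurs → does not occur.
Actuation path 2 inoperative [AND]: Planning chain 2 unavailable=not, Lower brake actuator 2 failed=occurs, Right front camera 2 faulted=occurs → not all inputs occur → does not occur.
Autonomous vehicle fails to stop [OR]: Fallback branch fails=not, Actuation path 2 inoperative=not, Right brake controller 2 fails=not → no input occurs → does not occur.

No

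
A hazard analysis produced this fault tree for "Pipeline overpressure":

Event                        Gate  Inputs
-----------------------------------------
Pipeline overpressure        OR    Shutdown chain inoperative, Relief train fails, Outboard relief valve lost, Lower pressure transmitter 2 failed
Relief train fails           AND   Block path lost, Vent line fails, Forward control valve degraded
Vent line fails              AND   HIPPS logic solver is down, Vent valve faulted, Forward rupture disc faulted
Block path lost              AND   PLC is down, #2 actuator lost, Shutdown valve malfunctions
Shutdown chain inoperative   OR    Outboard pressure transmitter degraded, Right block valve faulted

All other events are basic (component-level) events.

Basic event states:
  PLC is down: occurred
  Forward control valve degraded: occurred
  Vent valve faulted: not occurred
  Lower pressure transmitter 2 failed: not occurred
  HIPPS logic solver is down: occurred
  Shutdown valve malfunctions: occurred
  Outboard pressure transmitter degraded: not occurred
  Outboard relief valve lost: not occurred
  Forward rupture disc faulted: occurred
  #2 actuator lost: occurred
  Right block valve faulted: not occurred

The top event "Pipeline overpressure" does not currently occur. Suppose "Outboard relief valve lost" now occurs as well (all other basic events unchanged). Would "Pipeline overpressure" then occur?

Counterfactual: set "Outboard relief valve lost" to occurred.
Shutdown chain inoperative [OR]: Outboard pressure transmitter degraded=not, Right block valve faulted=not → no input occurs → does not occur.
Block path lost [AND]: PLC is down=occurs, #2 actuator lost=occurs, Shutdown valve malfunctions=occurs → all inputs occur → occurs.
Vent line fails [AND]: HIPPS logic solver is down=occurs, Vent valve faulted=not, Forward rupture disc faulted=occurs → not all inputs occur → does not occur.
Relief train fails [AND]: Block path lost=occurs, Vent line fails=not, Forward control valve degraded=occurs → not all inputs occur → does not occur.
Pipeline overpressure [OR]: Shutdown chain inoperative=not, Relief train fails=not, Outboard relief valve lost=occurs, Lower pressure transmitter 2 failed=not → at least one input occurs → occurs.

Yes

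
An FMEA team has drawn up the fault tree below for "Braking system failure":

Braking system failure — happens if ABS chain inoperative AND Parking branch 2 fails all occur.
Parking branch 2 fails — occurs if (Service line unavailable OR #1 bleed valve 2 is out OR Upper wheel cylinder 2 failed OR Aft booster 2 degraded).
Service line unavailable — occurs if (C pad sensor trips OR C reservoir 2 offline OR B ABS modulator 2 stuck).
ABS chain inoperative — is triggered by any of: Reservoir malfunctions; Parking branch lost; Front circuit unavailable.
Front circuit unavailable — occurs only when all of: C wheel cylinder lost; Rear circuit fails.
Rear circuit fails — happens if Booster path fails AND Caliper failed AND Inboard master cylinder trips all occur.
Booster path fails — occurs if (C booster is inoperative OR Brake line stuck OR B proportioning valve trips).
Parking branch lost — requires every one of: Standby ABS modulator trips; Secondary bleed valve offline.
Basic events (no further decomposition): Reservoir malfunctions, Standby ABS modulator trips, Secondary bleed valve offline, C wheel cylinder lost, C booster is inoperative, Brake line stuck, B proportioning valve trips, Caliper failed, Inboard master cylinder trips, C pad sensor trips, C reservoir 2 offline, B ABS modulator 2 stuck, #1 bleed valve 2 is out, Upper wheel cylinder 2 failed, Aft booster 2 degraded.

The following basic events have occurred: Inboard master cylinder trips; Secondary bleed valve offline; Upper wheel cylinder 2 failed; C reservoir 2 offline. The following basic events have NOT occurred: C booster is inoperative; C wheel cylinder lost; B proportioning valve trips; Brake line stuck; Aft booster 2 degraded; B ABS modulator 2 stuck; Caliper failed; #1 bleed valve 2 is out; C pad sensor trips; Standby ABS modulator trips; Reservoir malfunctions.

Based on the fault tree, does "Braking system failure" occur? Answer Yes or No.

No

Parking branch lost [AND]: Standby ABS modulator trips=not, Secondary bleed valve offline=occurs → not all inputs occur → does not occur.
Booster path fails [OR]: C booster is inoperative=not, Brake line stuck=not, B proportioning valve trips=not → no input occurs → does not occur.
Rear circuit fails [AND]: Booster path fails=not, Caliper failed=not, Inboard master cylinder trips=occurs → not all inputs occur → does not occur.
Front circuit unavailable [AND]: C wheel cylinder lost=not, Rear circuit fails=not → not all inputs occur → does not occur.
ABS chain inoperative [OR]: Reservoir malfunctions=not, Parking branch lost=not, Front circuit unavailable=not → no input occurs → does not occur.
Service line unavailable [OR]: C pad sensor trips=not, C reservoir 2 offline=occurs, B ABS modulator 2 stuck=not → at least one input occurs → occurs.
Parking branch 2 fails [OR]: Service line unavailable=occurs, #1 bleed valve 2 is out=not, Upper wheel cylinder 2 failed=occurs, Aft booster 2 degraded=not → at least one input occurs → occurs.
Braking system failure [AND]: ABS chain inoperative=not, Parking branch 2 fails=occurs → not all inputs occur → does not occur.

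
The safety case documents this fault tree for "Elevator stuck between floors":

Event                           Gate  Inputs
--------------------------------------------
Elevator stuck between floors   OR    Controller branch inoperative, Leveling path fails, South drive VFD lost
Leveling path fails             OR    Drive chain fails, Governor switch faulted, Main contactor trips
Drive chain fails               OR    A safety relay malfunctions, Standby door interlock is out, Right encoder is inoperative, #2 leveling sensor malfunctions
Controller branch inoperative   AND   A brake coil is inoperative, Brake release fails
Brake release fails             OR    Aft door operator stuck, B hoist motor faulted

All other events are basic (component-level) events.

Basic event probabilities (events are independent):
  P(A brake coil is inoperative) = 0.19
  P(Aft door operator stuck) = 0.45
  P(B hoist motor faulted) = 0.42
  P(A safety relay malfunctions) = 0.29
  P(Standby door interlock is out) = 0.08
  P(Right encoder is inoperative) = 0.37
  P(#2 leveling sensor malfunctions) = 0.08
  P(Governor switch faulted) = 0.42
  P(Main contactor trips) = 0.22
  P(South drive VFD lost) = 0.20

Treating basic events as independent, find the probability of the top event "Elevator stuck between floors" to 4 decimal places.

P(Brake release fails) [OR] = 1 − (1−0.45) × (1−0.42) = 0.681000
P(Controller branch inoperative) [AND] = 0.19 × 0.681000 = 0.129390
P(Drive chain fails) [OR] = 1 − (1−0.29) × (1−0.08) × (1−0.37) × (1−0.08) = 0.621405
P(Leveling path fails) [OR] = 1 − (1−0.621405) × (1−0.42) × (1−0.22) = 0.828724
P(Elevator stuck between floors) [OR] = 1 − (1−0.129390) × (1−0.828724) × (1−0.20) = 0.880708
Rounded to 4 decimal places: P(Elevator stuck between floors) ≈ 0.8807.

0.8807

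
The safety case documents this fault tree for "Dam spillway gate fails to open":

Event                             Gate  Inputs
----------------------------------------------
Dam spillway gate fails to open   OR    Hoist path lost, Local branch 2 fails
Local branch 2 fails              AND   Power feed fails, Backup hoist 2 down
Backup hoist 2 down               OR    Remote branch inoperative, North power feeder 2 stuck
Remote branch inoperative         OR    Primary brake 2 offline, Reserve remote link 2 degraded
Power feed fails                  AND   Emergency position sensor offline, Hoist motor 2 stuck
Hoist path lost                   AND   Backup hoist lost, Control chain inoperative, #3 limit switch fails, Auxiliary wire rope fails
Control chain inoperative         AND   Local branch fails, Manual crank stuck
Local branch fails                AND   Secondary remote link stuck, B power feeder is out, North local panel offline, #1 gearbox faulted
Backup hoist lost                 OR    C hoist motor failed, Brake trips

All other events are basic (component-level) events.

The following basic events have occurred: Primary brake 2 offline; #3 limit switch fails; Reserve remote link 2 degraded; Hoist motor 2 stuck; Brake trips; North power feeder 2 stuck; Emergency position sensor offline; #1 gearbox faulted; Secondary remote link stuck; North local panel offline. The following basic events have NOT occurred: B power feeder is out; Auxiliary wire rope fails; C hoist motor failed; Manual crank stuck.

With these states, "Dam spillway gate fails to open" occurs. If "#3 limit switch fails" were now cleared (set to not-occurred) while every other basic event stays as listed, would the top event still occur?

Yes

Counterfactual: set "#3 limit switch fails" to not occurred.
Backup hoist lost [OR]: C hoist motor failed=not, Brake trips=occurs → at least one input occurs → occurs.
Local branch fails [AND]: Secondary remote link stuck=occurs, B power feeder is out=not, North local panel offline=occurs, #1 gearbox faulted=occurs → not all inputs occur → does not occur.
Control chain inoperative [AND]: Local branch fails=not, Manual crank stuck=not → not all inputs occur → does not occur.
Hoist path lost [AND]: Backup hoist lost=occurs, Control chain inoperative=not, #3 limit switch fails=not, Auxiliary wire rope fails=not → not all inputs occur → does not occur.
Power feed fails [AND]: Emergency position sensor offline=occurs, Hoist motor 2 stuck=occurs → all inputs occur → occurs.
Remote branch inoperative [OR]: Primary brake 2 offline=occurs, Reserve remote link 2 degraded=occurs → at least one input occurs → occurs.
Backup hoist 2 down [OR]: Remote branch inoperative=occurs, North power feeder 2 stuck=occurs → at least one input occurs → occurs.
Local branch 2 fails [AND]: Power feed fails=occurs, Backup hoist 2 down=occurs → all inputs occur → occurs.
Dam spillway gate fails to open [OR]: Hoist path lost=not, Local branch 2 fails=occurs → at least one input occurs → occurs.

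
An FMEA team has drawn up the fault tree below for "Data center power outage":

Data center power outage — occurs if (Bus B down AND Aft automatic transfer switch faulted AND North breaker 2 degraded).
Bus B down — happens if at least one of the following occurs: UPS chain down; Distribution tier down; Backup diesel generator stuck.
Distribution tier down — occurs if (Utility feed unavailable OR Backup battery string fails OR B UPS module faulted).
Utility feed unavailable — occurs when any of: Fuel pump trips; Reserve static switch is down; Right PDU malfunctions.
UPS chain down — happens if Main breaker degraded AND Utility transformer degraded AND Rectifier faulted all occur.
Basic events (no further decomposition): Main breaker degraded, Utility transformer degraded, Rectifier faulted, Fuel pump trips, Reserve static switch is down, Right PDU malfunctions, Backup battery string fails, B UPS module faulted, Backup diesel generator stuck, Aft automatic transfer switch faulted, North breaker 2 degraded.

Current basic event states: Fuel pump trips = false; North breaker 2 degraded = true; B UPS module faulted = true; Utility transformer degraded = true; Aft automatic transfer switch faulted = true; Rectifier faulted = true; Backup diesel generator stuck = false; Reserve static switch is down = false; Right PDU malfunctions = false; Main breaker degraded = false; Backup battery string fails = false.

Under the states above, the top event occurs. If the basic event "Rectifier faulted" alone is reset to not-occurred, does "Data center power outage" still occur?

Counterfactual: set "Rectifier faulted" to not occurred.
UPS chain down [AND]: Main breaker degraded=not, Utility transformer degraded=occurs, Rectifier faulted=not → not all inputs occur → does not occur.
Utility feed unavailable [OR]: Fuel pump trips=not, Reserve static switch is down=not, Right PDU malfunctions=not → no input occurs → does not occur.
Distribution tier down [OR]: Utility feed unavailable=not, Backup battery string fails=not, B UPS module faulted=occurs → at least one input occurs → occurs.
Bus B down [OR]: UPS chain down=not, Distribution tier down=occurs, Backup diesel generator stuck=not → at least one input occurs → occurs.
Data center power outage [AND]: Bus B down=occurs, Aft automatic transfer switch faulted=occurs, North breaker 2 degraded=occurs → all inputs occur → occurs.

Yes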